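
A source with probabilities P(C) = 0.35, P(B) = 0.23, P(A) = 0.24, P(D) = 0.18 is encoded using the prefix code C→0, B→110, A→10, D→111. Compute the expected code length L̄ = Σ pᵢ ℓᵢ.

L̄ = Σ pᵢ·ℓᵢ = 0.35·1 + 0.23·3 + 0.24·2 + 0.18·3 = 2.06 bits/symbol.

2.06 bits/symbol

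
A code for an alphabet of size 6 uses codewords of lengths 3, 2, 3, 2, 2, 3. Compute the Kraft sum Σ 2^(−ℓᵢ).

With common denominator 2^3 = 8: Σ 2^(−ℓᵢ) = 1/8 + 2/8 + 1/8 + 2/8 + 2/8 + 1/8 = 9/8 = 1.125.

1.125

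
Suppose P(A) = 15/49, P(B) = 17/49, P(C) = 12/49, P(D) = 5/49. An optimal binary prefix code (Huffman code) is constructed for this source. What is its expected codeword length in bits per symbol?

2 bits/symbol

Repeatedly combine the two least-probable nodes; the expected code length is the sum of the merged weights.
merge 5/49 + 12/49 → 17/49
merge 15/49 + 17/49 → 32/49
merge 17/49 + 32/49 → 1
L = 17/49 + 32/49 + 1 = 2 bits/symbol.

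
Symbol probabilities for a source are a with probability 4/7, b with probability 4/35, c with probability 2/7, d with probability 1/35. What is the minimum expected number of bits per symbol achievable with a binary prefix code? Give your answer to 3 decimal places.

1.571 bits/symbol

Repeatedly combine the two least-probable nodes; the expected code length is the sum of the merged weights.
merge 1/35 + 4/35 → 1/7
merge 1/7 + 2/7 → 3/7
merge 3/7 + 4/7 → 1
L = 1/7 + 3/7 + 1 = 11/7 ≈ 1.571 bits/symbol.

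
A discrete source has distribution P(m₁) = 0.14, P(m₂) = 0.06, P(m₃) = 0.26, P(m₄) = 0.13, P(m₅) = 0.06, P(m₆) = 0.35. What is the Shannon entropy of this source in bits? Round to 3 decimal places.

H = −Σ pᵢ log₂ pᵢ.
−0.14·log₂(0.14) = 0.3971
−0.06·log₂(0.06) = 0.2435
−0.26·log₂(0.26) = 0.5053
−0.13·log₂(0.13) = 0.3826
−0.06·log₂(0.06) = 0.2435
−0.35·log₂(0.35) = 0.5301
Sum ≈ 2.3022 → 2.302 bits.

2.302 bits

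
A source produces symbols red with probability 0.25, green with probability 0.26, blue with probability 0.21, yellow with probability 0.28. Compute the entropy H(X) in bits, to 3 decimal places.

H = −Σ pᵢ log₂ pᵢ.
−0.25·log₂(0.25) = 0.5000
−0.26·log₂(0.26) = 0.5053
−0.21·log₂(0.21) = 0.4728
−0.28·log₂(0.28) = 0.5142
Sum ≈ 1.9923 → 1.992 bits.

1.992 bits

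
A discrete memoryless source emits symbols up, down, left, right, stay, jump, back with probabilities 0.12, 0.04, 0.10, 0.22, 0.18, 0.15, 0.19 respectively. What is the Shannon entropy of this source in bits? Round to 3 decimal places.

2.677 bits

H = −Σ pᵢ log₂ pᵢ.
−0.12·log₂(0.12) = 0.3671
−0.04·log₂(0.04) = 0.1858
−0.10·log₂(0.10) = 0.3322
−0.22·log₂(0.22) = 0.4806
−0.18·log₂(0.18) = 0.4453
−0.15·log₂(0.15) = 0.4105
−0.19·log₂(0.19) = 0.4552
Sum ≈ 2.6767 → 2.677 bits.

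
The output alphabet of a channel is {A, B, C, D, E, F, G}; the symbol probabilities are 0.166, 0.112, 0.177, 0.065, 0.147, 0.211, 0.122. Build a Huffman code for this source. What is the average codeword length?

Repeatedly combine the two least-probable nodes; the expected code length is the sum of the merged weights.
merge 13/200 + 14/125 → 177/1000
merge 61/500 + 147/1000 → 269/1000
merge 83/500 + 177/1000 → 343/1000
merge 177/1000 + 211/1000 → 97/250
merge 269/1000 + 343/1000 → 153/250
merge 97/250 + 153/250 → 1
L = 177/1000 + 269/1000 + 343/1000 + 97/250 + 153/250 + 1 = 2789/1000 = 2.789 bits/symbol.

2.789 bits/symbol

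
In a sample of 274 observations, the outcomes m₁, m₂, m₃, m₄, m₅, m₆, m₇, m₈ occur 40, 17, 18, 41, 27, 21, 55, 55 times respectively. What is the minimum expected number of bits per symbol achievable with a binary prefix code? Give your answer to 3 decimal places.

Probabilities are the counts divided by 274.
Repeatedly combine the two least-probable nodes; the expected code length is the sum of the merged weights.
merge 17/274 + 9/137 → 35/274
merge 21/274 + 27/274 → 24/137
merge 35/274 + 20/137 → 75/274
merge 41/274 + 24/137 → 89/274
merge 55/274 + 55/274 → 55/137
merge 75/274 + 89/274 → 82/137
merge 55/137 + 82/137 → 1
L = 35/274 + 24/137 + 75/274 + 89/274 + 55/137 + 82/137 + 1 = 795/274 ≈ 2.901 bits/symbol.

2.901 bits/symbol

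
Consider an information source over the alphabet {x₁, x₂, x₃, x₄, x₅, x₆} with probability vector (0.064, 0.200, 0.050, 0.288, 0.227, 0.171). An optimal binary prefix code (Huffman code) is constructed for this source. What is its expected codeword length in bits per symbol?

2.399 bits/symbol

Repeatedly combine the two least-probable nodes; the expected code length is the sum of the merged weights.
merge 1/20 + 8/125 → 57/500
merge 57/500 + 171/1000 → 57/200
merge 1/5 + 227/1000 → 427/1000
merge 57/200 + 36/125 → 573/1000
merge 427/1000 + 573/1000 → 1
L = 57/500 + 57/200 + 427/1000 + 573/1000 + 1 = 2399/1000 = 2.399 bits/symbol.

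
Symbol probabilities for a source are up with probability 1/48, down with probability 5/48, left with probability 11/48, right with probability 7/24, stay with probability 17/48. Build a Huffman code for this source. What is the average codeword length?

2.125 bits/symbol

Repeatedly combine the two least-probable nodes; the expected code length is the sum of the merged weights.
merge 1/48 + 5/48 → 1/8
merge 1/8 + 11/48 → 17/48
merge 7/24 + 17/48 → 31/48
merge 17/48 + 31/48 → 1
L = 1/8 + 17/48 + 31/48 + 1 = 17/8 = 2.125 bits/symbol.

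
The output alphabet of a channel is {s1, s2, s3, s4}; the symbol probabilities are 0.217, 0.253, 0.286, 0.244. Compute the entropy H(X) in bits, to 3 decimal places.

H = −Σ pᵢ log₂ pᵢ.
−0.217·log₂(0.217) = 0.4783
−0.253·log₂(0.253) = 0.5016
−0.286·log₂(0.286) = 0.5165
−0.244·log₂(0.244) = 0.4966
Sum ≈ 1.9930 → 1.993 bits.

1.993 bits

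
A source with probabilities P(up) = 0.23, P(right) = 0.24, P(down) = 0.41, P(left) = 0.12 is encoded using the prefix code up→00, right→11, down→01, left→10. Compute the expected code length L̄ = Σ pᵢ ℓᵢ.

2 bits/symbol

L̄ = Σ pᵢ·ℓᵢ = 0.23·2 + 0.24·2 + 0.41·2 + 0.12·2 = 2 bits/symbol.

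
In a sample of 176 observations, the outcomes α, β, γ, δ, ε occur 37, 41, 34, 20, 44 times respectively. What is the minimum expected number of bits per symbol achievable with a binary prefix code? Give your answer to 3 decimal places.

2.307 bits/symbol

Probabilities are the counts divided by 176.
Repeatedly combine the two least-probable nodes; the expected code length is the sum of the merged weights.
merge 5/44 + 17/88 → 27/88
merge 37/176 + 41/176 → 39/88
merge 1/4 + 27/88 → 49/88
merge 39/88 + 49/88 → 1
L = 27/88 + 39/88 + 49/88 + 1 = 203/88 ≈ 2.307 bits/symbol.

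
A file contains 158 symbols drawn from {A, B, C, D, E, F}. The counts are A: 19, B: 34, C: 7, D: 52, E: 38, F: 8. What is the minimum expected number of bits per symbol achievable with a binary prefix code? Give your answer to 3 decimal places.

Probabilities are the counts divided by 158.
Repeatedly combine the two least-probable nodes; the expected code length is the sum of the merged weights.
merge 7/158 + 4/79 → 15/158
merge 15/158 + 19/158 → 17/79
merge 17/79 + 17/79 → 34/79
merge 19/79 + 26/79 → 45/79
merge 34/79 + 45/79 → 1
L = 15/158 + 17/79 + 34/79 + 45/79 + 1 = 365/158 ≈ 2.310 bits/symbol.

2.310 bits/symbol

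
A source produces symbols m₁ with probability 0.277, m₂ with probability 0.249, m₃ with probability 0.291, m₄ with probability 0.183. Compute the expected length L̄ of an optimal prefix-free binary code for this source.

Repeatedly combine the two least-probable nodes; the expected code length is the sum of the merged weights.
merge 183/1000 + 249/1000 → 54/125
merge 277/1000 + 291/1000 → 71/125
merge 54/125 + 71/125 → 1
L = 54/125 + 71/125 + 1 = 2 bits/symbol.

2 bits/symbol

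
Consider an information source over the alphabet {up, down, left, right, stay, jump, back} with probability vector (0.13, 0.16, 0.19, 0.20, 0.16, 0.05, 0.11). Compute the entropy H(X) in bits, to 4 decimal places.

2.7147 bits

H = −Σ pᵢ log₂ pᵢ.
−0.13·log₂(0.13) = 0.3826
−0.16·log₂(0.16) = 0.4230
−0.19·log₂(0.19) = 0.4552
−0.20·log₂(0.20) = 0.4644
−0.16·log₂(0.16) = 0.4230
−0.05·log₂(0.05) = 0.2161
−0.11·log₂(0.11) = 0.3503
Sum ≈ 2.7147 → 2.7147 bits.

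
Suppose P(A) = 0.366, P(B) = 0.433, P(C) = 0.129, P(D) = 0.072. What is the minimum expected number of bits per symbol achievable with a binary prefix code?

1.768 bits/symbol

Repeatedly combine the two least-probable nodes; the expected code length is the sum of the merged weights.
merge 9/125 + 129/1000 → 201/1000
merge 201/1000 + 183/500 → 567/1000
merge 433/1000 + 567/1000 → 1
L = 201/1000 + 567/1000 + 1 = 221/125 = 1.768 bits/symbol.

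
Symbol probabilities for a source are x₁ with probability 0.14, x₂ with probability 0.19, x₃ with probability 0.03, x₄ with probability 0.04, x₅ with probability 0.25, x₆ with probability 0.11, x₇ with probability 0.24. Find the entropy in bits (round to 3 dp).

2.534 bits

H = −Σ pᵢ log₂ pᵢ.
−0.14·log₂(0.14) = 0.3971
−0.19·log₂(0.19) = 0.4552
−0.03·log₂(0.03) = 0.1518
−0.04·log₂(0.04) = 0.1858
−0.25·log₂(0.25) = 0.5000
−0.11·log₂(0.11) = 0.3503
−0.24·log₂(0.24) = 0.4941
Sum ≈ 2.5343 → 2.534 bits.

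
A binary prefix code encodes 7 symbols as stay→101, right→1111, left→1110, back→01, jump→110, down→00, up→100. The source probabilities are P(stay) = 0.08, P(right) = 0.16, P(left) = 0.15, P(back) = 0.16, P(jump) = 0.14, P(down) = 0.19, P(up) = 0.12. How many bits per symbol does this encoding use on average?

2.96 bits/symbol

L̄ = Σ pᵢ·ℓᵢ = 0.08·3 + 0.16·4 + 0.15·4 + 0.16·2 + 0.14·3 + 0.19·2 + 0.12·3 = 2.96 bits/symbol.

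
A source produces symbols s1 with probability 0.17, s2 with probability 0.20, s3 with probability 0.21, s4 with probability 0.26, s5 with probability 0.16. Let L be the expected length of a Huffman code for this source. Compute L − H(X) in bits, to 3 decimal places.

Entropy H = −Σ p log₂ p ≈ 2.3001 bits.
Huffman merges: 4/25+17/100→33/100; 1/5+21/100→41/100; 13/50+33/100→59/100; 41/100+59/100→1. L = 233/100 ≈ 2.3300.
L − H = 2.3300 − 2.3001 = 0.030 bits.

0.030 bits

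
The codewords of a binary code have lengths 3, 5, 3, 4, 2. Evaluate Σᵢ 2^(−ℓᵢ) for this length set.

0.59375

With common denominator 2^5 = 32: Σ 2^(−ℓᵢ) = 4/32 + 1/32 + 4/32 + 2/32 + 8/32 = 19/32 = 0.59375.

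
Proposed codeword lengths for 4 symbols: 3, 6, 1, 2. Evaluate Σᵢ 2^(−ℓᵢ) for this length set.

0.890625

With common denominator 2^6 = 64: Σ 2^(−ℓᵢ) = 8/64 + 1/64 + 32/64 + 16/64 = 57/64 = 0.890625.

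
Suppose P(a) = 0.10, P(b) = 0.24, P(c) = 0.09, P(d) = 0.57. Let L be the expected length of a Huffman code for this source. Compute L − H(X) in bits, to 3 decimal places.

0.019 bits

Entropy H = −Σ p log₂ p ≈ 1.6012 bits.
Huffman merges: 9/100+1/10→19/100; 19/100+6/25→43/100; 43/100+57/100→1. L = 81/50 ≈ 1.6200.
L − H = 1.6200 − 1.6012 = 0.019 bits.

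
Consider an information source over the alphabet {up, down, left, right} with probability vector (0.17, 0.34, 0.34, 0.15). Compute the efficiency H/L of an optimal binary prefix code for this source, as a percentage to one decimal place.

Entropy H = −Σ p log₂ p ≈ 1.9035 bits.
Huffman merges: 3/20+17/100→8/25; 8/25+17/50→33/50; 17/50+33/50→1. L = 99/50 ≈ 1.9800.
Efficiency = H/L = 1.9035/1.9800 = 96.1%.

96.1%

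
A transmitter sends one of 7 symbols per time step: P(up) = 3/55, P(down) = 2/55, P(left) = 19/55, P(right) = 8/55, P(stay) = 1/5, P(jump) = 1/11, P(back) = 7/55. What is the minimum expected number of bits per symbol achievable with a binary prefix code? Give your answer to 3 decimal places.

Repeatedly combine the two least-probable nodes; the expected code length is the sum of the merged weights.
merge 2/55 + 3/55 → 1/11
merge 1/11 + 1/11 → 2/11
merge 7/55 + 8/55 → 3/11
merge 2/11 + 1/5 → 21/55
merge 3/11 + 19/55 → 34/55
merge 21/55 + 34/55 → 1
L = 1/11 + 2/11 + 3/11 + 21/55 + 34/55 + 1 = 28/11 ≈ 2.545 bits/symbol.

2.545 bits/symbol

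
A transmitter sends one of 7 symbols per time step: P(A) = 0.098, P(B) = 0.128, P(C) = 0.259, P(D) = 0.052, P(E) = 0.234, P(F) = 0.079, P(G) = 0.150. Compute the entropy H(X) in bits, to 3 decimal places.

H = −Σ pᵢ log₂ pᵢ.
−0.098·log₂(0.098) = 0.3284
−0.128·log₂(0.128) = 0.3796
−0.259·log₂(0.259) = 0.5048
−0.052·log₂(0.052) = 0.2218
−0.234·log₂(0.234) = 0.4903
−0.079·log₂(0.079) = 0.2893
−0.150·log₂(0.150) = 0.4105
Sum ≈ 2.6248 → 2.625 bits.

2.625 bits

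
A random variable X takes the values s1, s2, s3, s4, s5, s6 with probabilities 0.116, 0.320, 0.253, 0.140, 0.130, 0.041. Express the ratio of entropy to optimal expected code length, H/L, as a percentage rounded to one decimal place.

Entropy H = −Σ p log₂ p ≈ 2.3569 bits.
Huffman merges: 41/1000+29/250→157/1000; 13/100+7/50→27/100; 157/1000+253/1000→41/100; 27/100+8/25→59/100; 41/100+59/100→1. L = 2427/1000 ≈ 2.4270.
Efficiency = H/L = 2.3569/2.4270 = 97.1%.

97.1%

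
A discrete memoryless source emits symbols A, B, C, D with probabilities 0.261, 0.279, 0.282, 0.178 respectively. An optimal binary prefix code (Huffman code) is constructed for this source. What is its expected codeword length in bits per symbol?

2 bits/symbol

Repeatedly combine the two least-probable nodes; the expected code length is the sum of the merged weights.
merge 89/500 + 261/1000 → 439/1000
merge 279/1000 + 141/500 → 561/1000
merge 439/1000 + 561/1000 → 1
L = 439/1000 + 561/1000 + 1 = 2 bits/symbol.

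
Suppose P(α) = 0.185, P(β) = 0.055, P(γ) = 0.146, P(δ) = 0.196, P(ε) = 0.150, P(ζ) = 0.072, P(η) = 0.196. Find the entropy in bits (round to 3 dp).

H = −Σ pᵢ log₂ pᵢ.
−0.185·log₂(0.185) = 0.4504
−0.055·log₂(0.055) = 0.2301
−0.146·log₂(0.146) = 0.4053
−0.196·log₂(0.196) = 0.4608
−0.150·log₂(0.150) = 0.4105
−0.072·log₂(0.072) = 0.2733
−0.196·log₂(0.196) = 0.4608
Sum ≈ 2.6913 → 2.691 bits.

2.691 bits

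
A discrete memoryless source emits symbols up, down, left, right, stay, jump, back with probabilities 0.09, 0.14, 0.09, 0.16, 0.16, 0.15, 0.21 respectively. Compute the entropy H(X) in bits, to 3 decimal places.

2.752 bits

H = −Σ pᵢ log₂ pᵢ.
−0.09·log₂(0.09) = 0.3127
−0.14·log₂(0.14) = 0.3971
−0.09·log₂(0.09) = 0.3127
−0.16·log₂(0.16) = 0.4230
−0.16·log₂(0.16) = 0.4230
−0.15·log₂(0.15) = 0.4105
−0.21·log₂(0.21) = 0.4728
Sum ≈ 2.7518 → 2.752 bits.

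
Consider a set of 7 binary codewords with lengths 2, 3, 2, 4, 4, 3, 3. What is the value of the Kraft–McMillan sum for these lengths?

With common denominator 2^4 = 16: Σ 2^(−ℓᵢ) = 4/16 + 2/16 + 4/16 + 1/16 + 1/16 + 2/16 + 2/16 = 16/16 = 1.

1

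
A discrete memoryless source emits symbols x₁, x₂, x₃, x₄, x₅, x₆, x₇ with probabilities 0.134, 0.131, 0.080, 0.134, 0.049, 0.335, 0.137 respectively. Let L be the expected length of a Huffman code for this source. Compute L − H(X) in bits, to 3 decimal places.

Entropy H = −Σ p log₂ p ≈ 2.5874 bits.
Huffman merges: 49/1000+2/25→129/1000; 129/1000+131/1000→13/50; 67/500+67/500→67/250; 137/1000+13/50→397/1000; 67/250+67/200→603/1000; 397/1000+603/1000→1. L = 2657/1000 ≈ 2.6570.
L − H = 2.6570 − 2.5874 = 0.070 bits.

0.070 bits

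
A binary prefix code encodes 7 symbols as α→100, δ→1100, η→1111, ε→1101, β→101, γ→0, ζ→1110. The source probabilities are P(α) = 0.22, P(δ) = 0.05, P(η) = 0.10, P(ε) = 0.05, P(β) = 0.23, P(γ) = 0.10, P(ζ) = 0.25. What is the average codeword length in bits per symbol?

3.25 bits/symbol

L̄ = Σ pᵢ·ℓᵢ = 0.22·3 + 0.05·4 + 0.10·4 + 0.05·4 + 0.23·3 + 0.10·1 + 0.25·4 = 3.25 bits/symbol.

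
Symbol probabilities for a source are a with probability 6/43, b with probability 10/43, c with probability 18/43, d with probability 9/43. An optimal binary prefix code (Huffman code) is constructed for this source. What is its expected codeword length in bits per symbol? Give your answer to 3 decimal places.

Repeatedly combine the two least-probable nodes; the expected code length is the sum of the merged weights.
merge 6/43 + 9/43 → 15/43
merge 10/43 + 15/43 → 25/43
merge 18/43 + 25/43 → 1
L = 15/43 + 25/43 + 1 = 83/43 ≈ 1.930 bits/symbol.

1.930 bits/symbol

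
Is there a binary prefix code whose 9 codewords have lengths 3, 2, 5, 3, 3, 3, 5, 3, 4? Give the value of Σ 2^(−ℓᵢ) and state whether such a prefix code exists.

1; yes

With common denominator 2^5 = 32: Σ 2^(−ℓᵢ) = 4/32 + 8/32 + 1/32 + 4/32 + 4/32 + 4/32 + 1/32 + 4/32 + 2/32 = 32/32 = 1.
Kraft's inequality requires Σ ≤ 1; here Σ = 1 ≤ 1, so such a prefix code exists.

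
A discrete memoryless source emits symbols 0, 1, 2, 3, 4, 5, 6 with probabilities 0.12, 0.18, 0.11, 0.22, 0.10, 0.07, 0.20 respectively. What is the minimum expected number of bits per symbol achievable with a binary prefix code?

Repeatedly combine the two least-probable nodes; the expected code length is the sum of the merged weights.
merge 7/100 + 1/10 → 17/100
merge 11/100 + 3/25 → 23/100
merge 17/100 + 9/50 → 7/20
merge 1/5 + 11/50 → 21/50
merge 23/100 + 7/20 → 29/50
merge 21/50 + 29/50 → 1
L = 17/100 + 23/100 + 7/20 + 21/50 + 29/50 + 1 = 11/4 = 2.75 bits/symbol.

2.75 bits/symbol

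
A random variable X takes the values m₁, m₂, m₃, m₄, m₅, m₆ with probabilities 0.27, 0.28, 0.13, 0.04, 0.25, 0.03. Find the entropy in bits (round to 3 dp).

2.244 bits

H = −Σ pᵢ log₂ pᵢ.
−0.27·log₂(0.27) = 0.5100
−0.28·log₂(0.28) = 0.5142
−0.13·log₂(0.13) = 0.3826
−0.04·log₂(0.04) = 0.1858
−0.25·log₂(0.25) = 0.5000
−0.03·log₂(0.03) = 0.1518
Sum ≈ 2.2444 → 2.244 bits.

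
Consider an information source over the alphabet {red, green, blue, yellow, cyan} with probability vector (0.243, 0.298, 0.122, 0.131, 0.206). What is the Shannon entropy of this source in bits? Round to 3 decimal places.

2.240 bits

H = −Σ pᵢ log₂ pᵢ.
−0.243·log₂(0.243) = 0.4960
−0.298·log₂(0.298) = 0.5205
−0.122·log₂(0.122) = 0.3703
−0.131·log₂(0.131) = 0.3841
−0.206·log₂(0.206) = 0.4695
Sum ≈ 2.2404 → 2.240 bits.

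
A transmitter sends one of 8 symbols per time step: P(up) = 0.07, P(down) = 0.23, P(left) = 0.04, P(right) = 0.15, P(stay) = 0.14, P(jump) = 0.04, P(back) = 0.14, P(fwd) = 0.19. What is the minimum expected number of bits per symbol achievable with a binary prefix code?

Repeatedly combine the two least-probable nodes; the expected code length is the sum of the merged weights.
merge 1/25 + 1/25 → 2/25
merge 7/100 + 2/25 → 3/20
merge 7/50 + 7/50 → 7/25
merge 3/20 + 3/20 → 3/10
merge 19/100 + 23/100 → 21/50
merge 7/25 + 3/10 → 29/50
merge 21/50 + 29/50 → 1
L = 2/25 + 3/20 + 7/25 + 3/10 + 21/50 + 29/50 + 1 = 281/100 = 2.81 bits/symbol.

2.81 bits/symbol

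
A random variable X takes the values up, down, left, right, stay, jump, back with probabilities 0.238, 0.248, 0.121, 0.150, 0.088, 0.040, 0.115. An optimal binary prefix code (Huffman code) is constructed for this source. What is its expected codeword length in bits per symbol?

Repeatedly combine the two least-probable nodes; the expected code length is the sum of the merged weights.
merge 1/25 + 11/125 → 16/125
merge 23/200 + 121/1000 → 59/250
merge 16/125 + 3/20 → 139/500
merge 59/250 + 119/500 → 237/500
merge 31/125 + 139/500 → 263/500
merge 237/500 + 263/500 → 1
L = 16/125 + 59/250 + 139/500 + 237/500 + 263/500 + 1 = 1321/500 = 2.642 bits/symbol.

2.642 bits/symbol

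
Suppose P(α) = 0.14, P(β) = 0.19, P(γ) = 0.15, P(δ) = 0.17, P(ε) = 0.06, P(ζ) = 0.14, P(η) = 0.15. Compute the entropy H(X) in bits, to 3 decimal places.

H = −Σ pᵢ log₂ pᵢ.
−0.14·log₂(0.14) = 0.3971
−0.19·log₂(0.19) = 0.4552
−0.15·log₂(0.15) = 0.4105
−0.17·log₂(0.17) = 0.4346
−0.06·log₂(0.06) = 0.2435
−0.14·log₂(0.14) = 0.3971
−0.15·log₂(0.15) = 0.4105
Sum ≈ 2.7487 → 2.749 bits.

2.749 bits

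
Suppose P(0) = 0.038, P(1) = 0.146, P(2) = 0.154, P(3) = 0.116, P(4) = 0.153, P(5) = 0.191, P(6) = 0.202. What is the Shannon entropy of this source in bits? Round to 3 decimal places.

H = −Σ pᵢ log₂ pᵢ.
−0.038·log₂(0.038) = 0.1793
−0.146·log₂(0.146) = 0.4053
−0.154·log₂(0.154) = 0.4156
−0.116·log₂(0.116) = 0.3605
−0.153·log₂(0.153) = 0.4144
−0.191·log₂(0.191) = 0.4562
−0.202·log₂(0.202) = 0.4661
Sum ≈ 2.6974 → 2.697 bits.

2.697 bits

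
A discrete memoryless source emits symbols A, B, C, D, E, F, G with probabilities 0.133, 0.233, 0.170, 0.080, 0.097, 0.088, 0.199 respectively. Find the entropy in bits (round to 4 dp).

2.7014 bits

H = −Σ pᵢ log₂ pᵢ.
−0.133·log₂(0.133) = 0.3871
−0.233·log₂(0.233) = 0.4897
−0.170·log₂(0.170) = 0.4346
−0.080·log₂(0.080) = 0.2915
−0.097·log₂(0.097) = 0.3265
−0.088·log₂(0.088) = 0.3086
−0.199·log₂(0.199) = 0.4635
Sum ≈ 2.7014 → 2.7014 bits.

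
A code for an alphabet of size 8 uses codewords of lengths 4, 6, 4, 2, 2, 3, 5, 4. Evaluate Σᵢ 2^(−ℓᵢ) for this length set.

0.859375

With common denominator 2^6 = 64: Σ 2^(−ℓᵢ) = 4/64 + 1/64 + 4/64 + 16/64 + 16/64 + 8/64 + 2/64 + 4/64 = 55/64 = 0.859375.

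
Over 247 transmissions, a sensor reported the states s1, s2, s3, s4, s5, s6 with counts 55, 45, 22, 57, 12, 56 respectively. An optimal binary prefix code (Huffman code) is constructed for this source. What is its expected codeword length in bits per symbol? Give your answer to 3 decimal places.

Probabilities are the counts divided by 247.
Repeatedly combine the two least-probable nodes; the expected code length is the sum of the merged weights.
merge 12/247 + 22/247 → 34/247
merge 34/247 + 45/247 → 79/247
merge 55/247 + 56/247 → 111/247
merge 3/13 + 79/247 → 136/247
merge 111/247 + 136/247 → 1
L = 34/247 + 79/247 + 111/247 + 136/247 + 1 = 607/247 ≈ 2.457 bits/symbol.

2.457 bits/symbol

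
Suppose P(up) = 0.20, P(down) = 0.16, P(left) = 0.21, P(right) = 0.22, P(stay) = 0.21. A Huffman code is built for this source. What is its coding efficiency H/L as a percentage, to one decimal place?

Entropy H = −Σ p log₂ p ≈ 2.3136 bits.
Huffman merges: 4/25+1/5→9/25; 21/100+21/100→21/50; 11/50+9/25→29/50; 21/50+29/50→1. L = 59/25 ≈ 2.3600.
Efficiency = H/L = 2.3136/2.3600 = 98.0%.

98.0%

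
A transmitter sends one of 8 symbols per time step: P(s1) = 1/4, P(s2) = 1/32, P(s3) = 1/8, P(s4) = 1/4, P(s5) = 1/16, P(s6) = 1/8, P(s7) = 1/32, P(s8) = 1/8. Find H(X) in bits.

2.6875 bits

Each probability is a power of 1/2, so log₂(1/p) is an integer.
H = Σ p·log₂(1/p) = 1/4·2 + 1/32·5 + 1/8·3 + 1/4·2 + 1/16·4 + 1/8·3 + 1/32·5 + 1/8·3 = 2.6875 bits.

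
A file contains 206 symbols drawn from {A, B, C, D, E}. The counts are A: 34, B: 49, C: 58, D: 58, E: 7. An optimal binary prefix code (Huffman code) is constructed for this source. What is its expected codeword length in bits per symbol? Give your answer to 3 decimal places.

2.199 bits/symbol

Probabilities are the counts divided by 206.
Repeatedly combine the two least-probable nodes; the expected code length is the sum of the merged weights.
merge 7/206 + 17/103 → 41/206
merge 41/206 + 49/206 → 45/103
merge 29/103 + 29/103 → 58/103
merge 45/103 + 58/103 → 1
L = 41/206 + 45/103 + 58/103 + 1 = 453/206 ≈ 2.199 bits/symbol.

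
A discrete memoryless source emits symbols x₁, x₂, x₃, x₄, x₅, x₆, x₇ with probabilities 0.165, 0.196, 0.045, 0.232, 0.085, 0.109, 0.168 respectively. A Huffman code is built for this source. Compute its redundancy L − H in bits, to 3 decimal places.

0.039 bits

Entropy H = −Σ p log₂ p ≈ 2.6632 bits.
Huffman merges: 9/200+17/200→13/100; 109/1000+13/100→239/1000; 33/200+21/125→333/1000; 49/250+29/125→107/250; 239/1000+333/1000→143/250; 107/250+143/250→1. L = 1351/500 ≈ 2.7020.
L − H = 2.7020 − 2.6632 = 0.039 bits.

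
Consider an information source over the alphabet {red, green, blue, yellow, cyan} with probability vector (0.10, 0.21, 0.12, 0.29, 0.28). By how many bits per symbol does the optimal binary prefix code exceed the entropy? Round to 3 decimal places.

Entropy H = −Σ p log₂ p ≈ 2.2042 bits.
Huffman merges: 1/10+3/25→11/50; 21/100+11/50→43/100; 7/25+29/100→57/100; 43/100+57/100→1. L = 111/50 ≈ 2.2200.
L − H = 2.2200 − 2.2042 = 0.016 bits.

0.016 bits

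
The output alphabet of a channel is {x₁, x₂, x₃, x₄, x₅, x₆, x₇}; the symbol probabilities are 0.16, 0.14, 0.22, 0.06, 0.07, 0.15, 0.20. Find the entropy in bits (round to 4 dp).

H = −Σ pᵢ log₂ pᵢ.
−0.16·log₂(0.16) = 0.4230
−0.14·log₂(0.14) = 0.3971
−0.22·log₂(0.22) = 0.4806
−0.06·log₂(0.06) = 0.2435
−0.07·log₂(0.07) = 0.2686
−0.15·log₂(0.15) = 0.4105
−0.20·log₂(0.20) = 0.4644
Sum ≈ 2.6877 → 2.6877 bits.

2.6877 bits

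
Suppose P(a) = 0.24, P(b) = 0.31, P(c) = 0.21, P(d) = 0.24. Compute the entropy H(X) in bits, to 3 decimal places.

H = −Σ pᵢ log₂ pᵢ.
−0.24·log₂(0.24) = 0.4941
−0.31·log₂(0.31) = 0.5238
−0.21·log₂(0.21) = 0.4728
−0.24·log₂(0.24) = 0.4941
Sum ≈ 1.9849 → 1.985 bits.

1.985 bits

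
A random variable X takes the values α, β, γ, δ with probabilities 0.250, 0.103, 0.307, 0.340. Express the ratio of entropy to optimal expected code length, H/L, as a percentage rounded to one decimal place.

Entropy H = −Σ p log₂ p ≈ 1.8900 bits.
Huffman merges: 103/1000+1/4→353/1000; 307/1000+17/50→647/1000; 353/1000+647/1000→1. L = 2 ≈ 2.0000.
Efficiency = H/L = 1.8900/2.0000 = 94.5%.

94.5%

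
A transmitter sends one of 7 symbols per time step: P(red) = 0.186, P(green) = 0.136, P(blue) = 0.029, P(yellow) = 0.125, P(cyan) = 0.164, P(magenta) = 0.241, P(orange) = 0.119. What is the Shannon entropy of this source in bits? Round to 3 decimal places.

2.654 bits

H = −Σ pᵢ log₂ pᵢ.
−0.186·log₂(0.186) = 0.4514
−0.136·log₂(0.136) = 0.3915
−0.029·log₂(0.029) = 0.1481
−0.125·log₂(0.125) = 0.3750
−0.164·log₂(0.164) = 0.4278
−0.241·log₂(0.241) = 0.4947
−0.119·log₂(0.119) = 0.3654
Sum ≈ 2.6539 → 2.654 bits.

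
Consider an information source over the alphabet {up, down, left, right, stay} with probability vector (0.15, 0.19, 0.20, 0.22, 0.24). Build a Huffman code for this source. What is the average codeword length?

Repeatedly combine the two least-probable nodes; the expected code length is the sum of the merged weights.
merge 3/20 + 19/100 → 17/50
merge 1/5 + 11/50 → 21/50
merge 6/25 + 17/50 → 29/50
merge 21/50 + 29/50 → 1
L = 17/50 + 21/50 + 29/50 + 1 = 117/50 = 2.34 bits/symbol.

2.34 bits/symbol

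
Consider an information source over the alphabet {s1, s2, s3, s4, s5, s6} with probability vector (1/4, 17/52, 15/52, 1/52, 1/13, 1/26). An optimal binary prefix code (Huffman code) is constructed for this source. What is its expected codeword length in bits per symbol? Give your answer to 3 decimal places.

Repeatedly combine the two least-probable nodes; the expected code length is the sum of the merged weights.
merge 1/52 + 1/26 → 3/52
merge 3/52 + 1/13 → 7/52
merge 7/52 + 1/4 → 5/13
merge 15/52 + 17/52 → 8/13
merge 5/13 + 8/13 → 1
L = 3/52 + 7/52 + 5/13 + 8/13 + 1 = 57/26 ≈ 2.192 bits/symbol.

2.192 bits/symbol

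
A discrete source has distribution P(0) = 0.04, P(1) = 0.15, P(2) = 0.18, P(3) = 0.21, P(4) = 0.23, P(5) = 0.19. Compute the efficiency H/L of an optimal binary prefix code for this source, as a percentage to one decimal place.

Entropy H = −Σ p log₂ p ≈ 2.4573 bits.
Huffman merges: 1/25+3/20→19/100; 9/50+19/100→37/100; 19/100+21/100→2/5; 23/100+37/100→3/5; 2/5+3/5→1. L = 64/25 ≈ 2.5600.
Efficiency = H/L = 2.4573/2.5600 = 96.0%.

96.0%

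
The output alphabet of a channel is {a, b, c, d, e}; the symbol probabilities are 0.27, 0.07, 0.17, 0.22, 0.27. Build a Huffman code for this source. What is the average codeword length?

Repeatedly combine the two least-probable nodes; the expected code length is the sum of the merged weights.
merge 7/100 + 17/100 → 6/25
merge 11/50 + 6/25 → 23/50
merge 27/100 + 27/100 → 27/50
merge 23/50 + 27/50 → 1
L = 6/25 + 23/50 + 27/50 + 1 = 56/25 = 2.24 bits/symbol.

2.24 bits/symbol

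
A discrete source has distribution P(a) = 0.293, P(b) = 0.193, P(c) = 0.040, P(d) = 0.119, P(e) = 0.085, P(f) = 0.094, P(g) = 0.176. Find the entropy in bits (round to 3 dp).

H = −Σ pᵢ log₂ pᵢ.
−0.293·log₂(0.293) = 0.5189
−0.193·log₂(0.193) = 0.4581
−0.040·log₂(0.040) = 0.1858
−0.119·log₂(0.119) = 0.3654
−0.085·log₂(0.085) = 0.3023
−0.094·log₂(0.094) = 0.3207
−0.176·log₂(0.176) = 0.4411
Sum ≈ 2.5922 → 2.592 bits.

2.592 bits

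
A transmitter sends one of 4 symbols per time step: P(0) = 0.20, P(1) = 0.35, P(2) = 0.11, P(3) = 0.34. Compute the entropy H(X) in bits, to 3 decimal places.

H = −Σ pᵢ log₂ pᵢ.
−0.20·log₂(0.20) = 0.4644
−0.35·log₂(0.35) = 0.5301
−0.11·log₂(0.11) = 0.3503
−0.34·log₂(0.34) = 0.5292
Sum ≈ 1.8739 → 1.874 bits.

1.874 bits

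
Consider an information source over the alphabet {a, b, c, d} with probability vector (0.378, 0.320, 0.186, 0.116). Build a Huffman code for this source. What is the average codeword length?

1.924 bits/symbol

Repeatedly combine the two least-probable nodes; the expected code length is the sum of the merged weights.
merge 29/250 + 93/500 → 151/500
merge 151/500 + 8/25 → 311/500
merge 189/500 + 311/500 → 1
L = 151/500 + 311/500 + 1 = 481/250 = 1.924 bits/symbol.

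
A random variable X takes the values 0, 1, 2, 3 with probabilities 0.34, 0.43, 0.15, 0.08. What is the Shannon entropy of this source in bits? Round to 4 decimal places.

H = −Σ pᵢ log₂ pᵢ.
−0.34·log₂(0.34) = 0.5292
−0.43·log₂(0.43) = 0.5236
−0.15·log₂(0.15) = 0.4105
−0.08·log₂(0.08) = 0.2915
Sum ≈ 1.7548 → 1.7548 bits.

1.7548 bits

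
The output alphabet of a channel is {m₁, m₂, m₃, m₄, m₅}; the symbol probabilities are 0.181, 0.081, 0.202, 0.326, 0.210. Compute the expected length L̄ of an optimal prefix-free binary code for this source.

Repeatedly combine the two least-probable nodes; the expected code length is the sum of the merged weights.
merge 81/1000 + 181/1000 → 131/500
merge 101/500 + 21/100 → 103/250
merge 131/500 + 163/500 → 147/250
merge 103/250 + 147/250 → 1
L = 131/500 + 103/250 + 147/250 + 1 = 1131/500 = 2.262 bits/symbol.

2.262 bits/symbol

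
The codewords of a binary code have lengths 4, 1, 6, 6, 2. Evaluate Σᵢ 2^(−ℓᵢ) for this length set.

With common denominator 2^6 = 64: Σ 2^(−ℓᵢ) = 4/64 + 32/64 + 1/64 + 1/64 + 16/64 = 54/64 = 0.84375.

0.84375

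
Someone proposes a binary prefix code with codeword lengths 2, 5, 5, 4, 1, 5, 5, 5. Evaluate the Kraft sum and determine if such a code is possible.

0.96875; yes

With common denominator 2^5 = 32: Σ 2^(−ℓᵢ) = 8/32 + 1/32 + 1/32 + 2/32 + 16/32 + 1/32 + 1/32 + 1/32 = 31/32 = 0.96875.
Kraft's inequality requires Σ ≤ 1; here Σ = 0.96875 ≤ 1, so such a prefix code exists.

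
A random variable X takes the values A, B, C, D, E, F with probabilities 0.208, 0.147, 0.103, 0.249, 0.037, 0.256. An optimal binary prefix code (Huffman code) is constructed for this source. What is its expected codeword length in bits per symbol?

2.427 bits/symbol

Repeatedly combine the two least-probable nodes; the expected code length is the sum of the merged weights.
merge 37/1000 + 103/1000 → 7/50
merge 7/50 + 147/1000 → 287/1000
merge 26/125 + 249/1000 → 457/1000
merge 32/125 + 287/1000 → 543/1000
merge 457/1000 + 543/1000 → 1
L = 7/50 + 287/1000 + 457/1000 + 543/1000 + 1 = 2427/1000 = 2.427 bits/symbol.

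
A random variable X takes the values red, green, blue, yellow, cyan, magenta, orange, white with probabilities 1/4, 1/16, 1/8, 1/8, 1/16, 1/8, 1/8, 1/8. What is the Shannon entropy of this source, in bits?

2.875 bits

Each probability is a power of 1/2, so log₂(1/p) is an integer.
H = Σ p·log₂(1/p) = 1/4·2 + 1/16·4 + 1/8·3 + 1/8·3 + 1/16·4 + 1/8·3 + 1/8·3 + 1/8·3 = 2.875 bits.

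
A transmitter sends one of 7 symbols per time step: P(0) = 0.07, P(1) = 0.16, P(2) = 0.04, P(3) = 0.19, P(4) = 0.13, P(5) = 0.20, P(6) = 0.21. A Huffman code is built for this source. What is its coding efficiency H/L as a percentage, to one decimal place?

Entropy H = −Σ p log₂ p ≈ 2.6524 bits.
Huffman merges: 1/25+7/100→11/100; 11/100+13/100→6/25; 4/25+19/100→7/20; 1/5+21/100→41/100; 6/25+7/20→59/100; 41/100+59/100→1. L = 27/10 ≈ 2.7000.
Efficiency = H/L = 2.6524/2.7000 = 98.2%.

98.2%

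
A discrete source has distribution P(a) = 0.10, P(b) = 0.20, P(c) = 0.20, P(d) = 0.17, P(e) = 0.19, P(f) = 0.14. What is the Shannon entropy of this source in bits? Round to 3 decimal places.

H = −Σ pᵢ log₂ pᵢ.
−0.10·log₂(0.10) = 0.3322
−0.20·log₂(0.20) = 0.4644
−0.20·log₂(0.20) = 0.4644
−0.17·log₂(0.17) = 0.4346
−0.19·log₂(0.19) = 0.4552
−0.14·log₂(0.14) = 0.3971
Sum ≈ 2.5479 → 2.548 bits.

2.548 bits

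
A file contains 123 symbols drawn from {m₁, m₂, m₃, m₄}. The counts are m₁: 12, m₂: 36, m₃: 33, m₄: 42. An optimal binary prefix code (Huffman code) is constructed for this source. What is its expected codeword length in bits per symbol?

2 bits/symbol

Probabilities are the counts divided by 123.
Repeatedly combine the two least-probable nodes; the expected code length is the sum of the merged weights.
merge 4/41 + 11/41 → 15/41
merge 12/41 + 14/41 → 26/41
merge 15/41 + 26/41 → 1
L = 15/41 + 26/41 + 1 = 2 bits/symbol.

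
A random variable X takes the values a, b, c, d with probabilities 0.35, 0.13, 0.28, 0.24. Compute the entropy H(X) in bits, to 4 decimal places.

H = −Σ pᵢ log₂ pᵢ.
−0.35·log₂(0.35) = 0.5301
−0.13·log₂(0.13) = 0.3826
−0.28·log₂(0.28) = 0.5142
−0.24·log₂(0.24) = 0.4941
Sum ≈ 1.9211 → 1.9211 bits.

1.9211 bits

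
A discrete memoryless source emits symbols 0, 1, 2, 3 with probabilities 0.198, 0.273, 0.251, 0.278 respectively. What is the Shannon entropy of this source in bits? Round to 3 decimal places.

1.988 bits

H = −Σ pᵢ log₂ pᵢ.
−0.198·log₂(0.198) = 0.4626
−0.273·log₂(0.273) = 0.5113
−0.251·log₂(0.251) = 0.5006
−0.278·log₂(0.278) = 0.5134
Sum ≈ 1.9879 → 1.988 bits.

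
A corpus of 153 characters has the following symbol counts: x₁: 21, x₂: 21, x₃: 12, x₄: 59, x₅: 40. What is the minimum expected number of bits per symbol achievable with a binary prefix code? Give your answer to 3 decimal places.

Probabilities are the counts divided by 153.
Repeatedly combine the two least-probable nodes; the expected code length is the sum of the merged weights.
merge 4/51 + 7/51 → 11/51
merge 7/51 + 11/51 → 6/17
merge 40/153 + 6/17 → 94/153
merge 59/153 + 94/153 → 1
L = 11/51 + 6/17 + 94/153 + 1 = 334/153 ≈ 2.183 bits/symbol.

2.183 bits/symbol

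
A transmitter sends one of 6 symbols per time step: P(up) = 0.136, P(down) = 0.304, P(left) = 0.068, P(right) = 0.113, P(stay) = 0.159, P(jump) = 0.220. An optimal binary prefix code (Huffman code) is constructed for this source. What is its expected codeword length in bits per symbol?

Repeatedly combine the two least-probable nodes; the expected code length is the sum of the merged weights.
merge 17/250 + 113/1000 → 181/1000
merge 17/125 + 159/1000 → 59/200
merge 181/1000 + 11/50 → 401/1000
merge 59/200 + 38/125 → 599/1000
merge 401/1000 + 599/1000 → 1
L = 181/1000 + 59/200 + 401/1000 + 599/1000 + 1 = 619/250 = 2.476 bits/symbol.

2.476 bits/symbol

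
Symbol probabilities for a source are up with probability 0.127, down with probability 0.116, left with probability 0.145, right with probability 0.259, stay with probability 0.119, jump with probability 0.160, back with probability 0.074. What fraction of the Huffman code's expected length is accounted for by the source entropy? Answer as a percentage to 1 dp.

99.0%

Entropy H = −Σ p log₂ p ≈ 2.7138 bits.
Huffman merges: 37/500+29/250→19/100; 119/1000+127/1000→123/500; 29/200+4/25→61/200; 19/100+123/500→109/250; 259/1000+61/200→141/250; 109/250+141/250→1. L = 2741/1000 ≈ 2.7410.
Efficiency = H/L = 2.7138/2.7410 = 99.0%.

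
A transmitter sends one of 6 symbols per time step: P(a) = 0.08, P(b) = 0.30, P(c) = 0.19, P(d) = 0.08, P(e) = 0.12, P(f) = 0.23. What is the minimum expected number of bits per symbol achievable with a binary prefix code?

Repeatedly combine the two least-probable nodes; the expected code length is the sum of the merged weights.
merge 2/25 + 2/25 → 4/25
merge 3/25 + 4/25 → 7/25
merge 19/100 + 23/100 → 21/50
merge 7/25 + 3/10 → 29/50
merge 21/50 + 29/50 → 1
L = 4/25 + 7/25 + 21/50 + 29/50 + 1 = 61/25 = 2.44 bits/symbol.

2.44 bits/symbol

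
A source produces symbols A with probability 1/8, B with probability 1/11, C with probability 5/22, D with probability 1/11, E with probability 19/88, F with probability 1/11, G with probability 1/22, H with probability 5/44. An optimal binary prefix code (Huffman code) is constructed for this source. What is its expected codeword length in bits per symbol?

2.875 bits/symbol

Repeatedly combine the two least-probable nodes; the expected code length is the sum of the merged weights.
merge 1/22 + 1/11 → 3/22
merge 1/11 + 1/11 → 2/11
merge 5/44 + 1/8 → 21/88
merge 3/22 + 2/11 → 7/22
merge 19/88 + 5/22 → 39/88
merge 21/88 + 7/22 → 49/88
merge 39/88 + 49/88 → 1
L = 3/22 + 2/11 + 21/88 + 7/22 + 39/88 + 49/88 + 1 = 23/8 = 2.875 bits/symbol.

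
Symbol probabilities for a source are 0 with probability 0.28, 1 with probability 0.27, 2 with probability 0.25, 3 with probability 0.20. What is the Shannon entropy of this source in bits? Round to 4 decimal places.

1.9886 bits

H = −Σ pᵢ log₂ pᵢ.
−0.28·log₂(0.28) = 0.5142
−0.27·log₂(0.27) = 0.5100
−0.25·log₂(0.25) = 0.5000
−0.20·log₂(0.20) = 0.4644
Sum ≈ 1.9886 → 1.9886 bits.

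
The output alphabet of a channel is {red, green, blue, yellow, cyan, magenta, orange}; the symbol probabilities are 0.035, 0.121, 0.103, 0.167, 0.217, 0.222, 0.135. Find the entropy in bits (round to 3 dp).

2.657 bits

H = −Σ pᵢ log₂ pᵢ.
−0.035·log₂(0.035) = 0.1693
−0.121·log₂(0.121) = 0.3687
−0.103·log₂(0.103) = 0.3378
−0.167·log₂(0.167) = 0.4312
−0.217·log₂(0.217) = 0.4783
−0.222·log₂(0.222) = 0.4820
−0.135·log₂(0.135) = 0.3900
Sum ≈ 2.6573 → 2.657 bits.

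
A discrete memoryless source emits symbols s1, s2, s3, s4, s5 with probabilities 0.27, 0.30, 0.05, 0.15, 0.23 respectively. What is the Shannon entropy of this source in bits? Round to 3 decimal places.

2.145 bits

H = −Σ pᵢ log₂ pᵢ.
−0.27·log₂(0.27) = 0.5100
−0.30·log₂(0.30) = 0.5211
−0.05·log₂(0.05) = 0.2161
−0.15·log₂(0.15) = 0.4105
−0.23·log₂(0.23) = 0.4877
Sum ≈ 2.1454 → 2.145 bits.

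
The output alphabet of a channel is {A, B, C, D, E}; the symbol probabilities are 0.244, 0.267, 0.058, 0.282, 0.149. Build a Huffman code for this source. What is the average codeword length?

2.207 bits/symbol

Repeatedly combine the two least-probable nodes; the expected code length is the sum of the merged weights.
merge 29/500 + 149/1000 → 207/1000
merge 207/1000 + 61/250 → 451/1000
merge 267/1000 + 141/500 → 549/1000
merge 451/1000 + 549/1000 → 1
L = 207/1000 + 451/1000 + 549/1000 + 1 = 2207/1000 = 2.207 bits/symbol.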